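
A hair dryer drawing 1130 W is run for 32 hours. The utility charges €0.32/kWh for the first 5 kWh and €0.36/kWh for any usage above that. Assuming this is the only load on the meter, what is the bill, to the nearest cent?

Energy = 1.13 kW × 32 h = 36.16 kWh
Tier 1 (0–5 kWh): 5 × €0.32 = €1.6
Above 5 kWh: 31.16 × €0.36 = €11.2176
Bill = €12.82

€12.82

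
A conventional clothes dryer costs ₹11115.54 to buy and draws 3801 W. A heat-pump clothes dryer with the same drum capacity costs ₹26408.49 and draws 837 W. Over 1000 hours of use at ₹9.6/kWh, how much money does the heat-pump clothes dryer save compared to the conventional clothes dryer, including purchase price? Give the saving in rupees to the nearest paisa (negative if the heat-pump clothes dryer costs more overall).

₹13161.45

conventional clothes dryer: ₹11115.54 + (3801/1000) kW × 1000 h × ₹9.6 = ₹11115.54 + ₹36489.6 = ₹47605.14
heat-pump clothes dryer: ₹26408.49 + (837/1000) kW × 1000 h × ₹9.6 = ₹26408.49 + ₹8035.2 = ₹34443.69
Saving = ₹47605.14 − ₹34443.69 = ₹13161.45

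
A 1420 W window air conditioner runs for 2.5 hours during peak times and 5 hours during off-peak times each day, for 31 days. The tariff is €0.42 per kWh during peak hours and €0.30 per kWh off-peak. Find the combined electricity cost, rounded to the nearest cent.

€112.25

Peak energy = 1.42 kW × 2.5 h × 31 = 110.05 kWh
Off-peak energy = 1.42 kW × 5 h × 31 = 220.1 kWh
Cost = 110.05 × €0.42 + 220.1 × €0.30 = €46.221 + €66.03 = €112.25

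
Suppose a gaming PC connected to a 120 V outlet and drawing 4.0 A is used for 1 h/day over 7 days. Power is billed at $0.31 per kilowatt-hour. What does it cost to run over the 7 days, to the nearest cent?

Power = 4.0 A × 120 V = 480 W = 0.48 kW
Runtime = 1 h/day × 7 days = 7 h
Energy = 0.48 kW × 7 h = 3.36 kWh
Cost = 3.36 kWh × $0.31/kWh = $1.04

$1.04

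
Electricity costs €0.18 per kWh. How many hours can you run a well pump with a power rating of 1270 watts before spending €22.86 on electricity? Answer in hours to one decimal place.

Energy available = €22.86 ÷ €0.18/kWh = 127 kWh
Hours = 127 kWh ÷ 1.27 kW = 100.0 h

100.0 h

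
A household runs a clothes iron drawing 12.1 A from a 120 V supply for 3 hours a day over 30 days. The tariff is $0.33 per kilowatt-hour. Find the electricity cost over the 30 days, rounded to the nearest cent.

$43.12

Power = 12.1 A × 120 V = 1452 W = 1.452 kW
Runtime = 3 h/day × 30 days = 90 h
Energy = 1.452 kW × 90 h = 130.68 kWh
Cost = 130.68 kWh × $0.33/kWh = $43.12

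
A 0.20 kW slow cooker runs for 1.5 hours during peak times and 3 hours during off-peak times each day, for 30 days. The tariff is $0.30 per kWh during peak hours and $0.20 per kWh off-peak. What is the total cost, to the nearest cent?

$6.30

Peak energy = 0.2 kW × 1.5 h × 30 = 9 kWh
Off-peak energy = 0.2 kW × 3 h × 30 = 18 kWh
Cost = 9 × $0.30 + 18 × $0.20 = $2.7 + $3.6 = $6.30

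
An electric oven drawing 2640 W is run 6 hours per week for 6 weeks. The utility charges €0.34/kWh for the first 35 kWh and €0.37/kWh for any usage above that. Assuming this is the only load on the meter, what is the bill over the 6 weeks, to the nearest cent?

€34.11

Runtime = 6 h/week × 6 weeks = 36 h
Energy = 2.64 kW × 36 h = 95.04 kWh
Tier 1 (0–35 kWh): 35 × €0.34 = €11.9
Above 35 kWh: 60.04 × €0.37 = €22.2148
Bill = €34.11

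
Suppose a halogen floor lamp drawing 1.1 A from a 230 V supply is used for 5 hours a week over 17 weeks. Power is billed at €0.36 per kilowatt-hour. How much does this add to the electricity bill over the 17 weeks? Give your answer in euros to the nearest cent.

Power = 1.1 A × 230 V = 253 W = 0.253 kW
Runtime = 5 h/week × 17 weeks = 85 h
Energy = 0.253 kW × 85 h = 21.505 kWh
Cost = 21.505 kWh × €0.36/kWh = €7.74

€7.74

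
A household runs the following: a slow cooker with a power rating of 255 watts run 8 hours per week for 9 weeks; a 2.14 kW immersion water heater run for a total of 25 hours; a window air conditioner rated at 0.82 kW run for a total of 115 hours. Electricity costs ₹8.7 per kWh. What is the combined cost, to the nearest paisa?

slow cooker: Runtime = 8 h/week × 9 weeks = 72 h
slow cooker: 0.255 kW × 72 h = 18.36 kWh
immersion water heater: 2.14 kW × 25 h = 53.5 kWh
window air conditioner: 0.82 kW × 115 h = 94.3 kWh
Total energy = 166.16 kWh
Cost = 166.16 × ₹8.7 = ₹1445.59

₹1445.59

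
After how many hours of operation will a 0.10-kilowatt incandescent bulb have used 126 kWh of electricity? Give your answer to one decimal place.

1260.0 h

Hours = 126 kWh ÷ 0.1 kW = 1260.0 h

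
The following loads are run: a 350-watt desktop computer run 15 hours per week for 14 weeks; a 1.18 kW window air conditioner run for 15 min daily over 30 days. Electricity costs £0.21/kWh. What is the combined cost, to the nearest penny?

£17.29

desktop computer: Runtime = 15 h/week × 14 weeks = 210 h
desktop computer: 0.35 kW × 210 h = 73.5 kWh
window air conditioner: Runtime = 15 min × 30 = 450 min = 7.5 h
window air conditioner: 1.18 kW × 7.5 h = 8.85 kWh
Total energy = 82.35 kWh
Cost = 82.35 × £0.21 = £17.29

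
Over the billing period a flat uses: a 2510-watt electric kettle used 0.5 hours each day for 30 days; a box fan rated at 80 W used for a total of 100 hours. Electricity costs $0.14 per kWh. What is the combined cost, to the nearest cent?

$6.39

electric kettle: Runtime = 0.5 h/day × 30 days = 15 h
electric kettle: 2.51 kW × 15 h = 37.65 kWh
box fan: 0.08 kW × 100 h = 8 kWh
Total energy = 45.65 kWh
Cost = 45.65 × $0.14 = $6.39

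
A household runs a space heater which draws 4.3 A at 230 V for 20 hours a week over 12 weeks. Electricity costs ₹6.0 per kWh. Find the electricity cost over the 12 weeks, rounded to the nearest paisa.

Power = 4.3 A × 230 V = 989 W = 0.989 kW
Runtime = 20 h/week × 12 weeks = 240 h
Energy = 0.989 kW × 240 h = 237.36 kWh
Cost = 237.36 kWh × ₹6.0/kWh = ₹1424.16

₹1424.16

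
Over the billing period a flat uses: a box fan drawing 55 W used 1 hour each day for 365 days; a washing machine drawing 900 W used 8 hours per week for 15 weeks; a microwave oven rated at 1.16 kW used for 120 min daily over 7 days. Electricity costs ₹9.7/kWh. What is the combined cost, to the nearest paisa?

box fan: Runtime = 1 h/day × 365 days = 365 h
box fan: 0.055 kW × 365 h = 20.075 kWh
washing machine: Runtime = 8 h/week × 15 weeks = 120 h
washing machine: 0.9 kW × 120 h = 108 kWh
microwave oven: Runtime = 120 min × 7 = 840 min = 14 h
microwave oven: 1.16 kW × 14 h = 16.24 kWh
Total energy = 144.315 kWh
Cost = 144.315 × ₹9.7 = ₹1399.86

₹1399.86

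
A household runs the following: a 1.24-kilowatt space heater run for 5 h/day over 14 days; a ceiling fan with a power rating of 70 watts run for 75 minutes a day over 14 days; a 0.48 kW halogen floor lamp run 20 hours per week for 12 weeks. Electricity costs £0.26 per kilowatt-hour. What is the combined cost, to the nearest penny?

£52.84

space heater: Runtime = 5 h/day × 14 days = 70 h
space heater: 1.24 kW × 70 h = 86.8 kWh
ceiling fan: Runtime = 75 min × 14 = 1050 min = 17.5 h
ceiling fan: 0.07 kW × 17.5 h = 1.225 kWh
halogen floor lamp: Runtime = 20 h/week × 12 weeks = 240 h
halogen floor lamp: 0.48 kW × 240 h = 115.2 kWh
Total energy = 203.225 kWh
Cost = 203.225 × £0.26 = £52.84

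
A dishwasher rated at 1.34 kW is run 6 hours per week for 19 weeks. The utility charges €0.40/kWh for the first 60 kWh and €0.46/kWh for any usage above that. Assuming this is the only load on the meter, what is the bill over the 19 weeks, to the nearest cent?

€66.67

Runtime = 6 h/week × 19 weeks = 114 h
Energy = 1.34 kW × 114 h = 152.76 kWh
Tier 1 (0–60 kWh): 60 × €0.40 = €24
Above 60 kWh: 92.76 × €0.46 = €42.6696
Bill = €66.67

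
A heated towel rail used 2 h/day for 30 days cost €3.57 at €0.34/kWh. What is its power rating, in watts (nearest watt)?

Energy = €3.57 ÷ €0.34/kWh = 10.5 kWh
Runtime = 2 h/day × 30 days = 60 h
Power = 10.5 kWh ÷ 60 h = 0.175 kW = 175 W

175 W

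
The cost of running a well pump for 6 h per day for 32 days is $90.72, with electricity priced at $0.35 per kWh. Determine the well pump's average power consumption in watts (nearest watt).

1350 W

Energy = $90.72 ÷ $0.35/kWh = 259.2 kWh
Runtime = 6 h/day × 32 days = 192 h
Power = 259.2 kWh ÷ 192 h = 1.35 kW = 1350 W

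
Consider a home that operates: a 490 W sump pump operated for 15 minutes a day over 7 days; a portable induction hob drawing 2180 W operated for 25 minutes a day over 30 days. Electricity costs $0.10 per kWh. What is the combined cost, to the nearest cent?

$2.81

sump pump: Runtime = 15 min × 7 = 105 min = 1.75 h
sump pump: 0.49 kW × 1.75 h = 0.8575 kWh
portable induction hob: Runtime = 25 min × 30 = 750 min = 12.5 h
portable induction hob: 2.18 kW × 12.5 h = 27.25 kWh
Total energy = 28.1075 kWh
Cost = 28.1075 × $0.10 = $2.81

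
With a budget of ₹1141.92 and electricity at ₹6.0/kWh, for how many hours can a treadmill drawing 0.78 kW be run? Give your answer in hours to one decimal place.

Energy available = ₹1141.92 ÷ ₹6.0/kWh = 190.32 kWh
Hours = 190.32 kWh ÷ 0.78 kW = 244.0 h

244.0 h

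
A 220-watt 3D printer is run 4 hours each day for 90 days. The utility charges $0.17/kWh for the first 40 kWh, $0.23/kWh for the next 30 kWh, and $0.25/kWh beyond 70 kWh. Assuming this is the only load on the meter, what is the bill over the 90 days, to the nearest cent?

Runtime = 4 h/day × 90 days = 360 h
Energy = 0.22 kW × 360 h = 79.2 kWh
Tier 1 (0–40 kWh): 40 × $0.17 = $6.8
Tier 2 (40–70 kWh): 30 × $0.23 = $6.9
Above 70 kWh: 9.2 × $0.25 = $2.3
Bill = $16.00

$16.00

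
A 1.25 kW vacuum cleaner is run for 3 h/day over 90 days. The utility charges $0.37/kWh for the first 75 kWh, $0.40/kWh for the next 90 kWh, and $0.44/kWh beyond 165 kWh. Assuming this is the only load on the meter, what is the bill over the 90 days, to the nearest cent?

$139.65

Runtime = 3 h/day × 90 days = 270 h
Energy = 1.25 kW × 270 h = 337.5 kWh
Tier 1 (0–75 kWh): 75 × $0.37 = $27.75
Tier 2 (75–165 kWh): 90 × $0.40 = $36
Above 165 kWh: 172.5 × $0.44 = $75.9
Bill = $139.65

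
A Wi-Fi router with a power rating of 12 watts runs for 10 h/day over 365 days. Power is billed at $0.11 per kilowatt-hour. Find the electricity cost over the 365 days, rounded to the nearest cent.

Runtime = 10 h/day × 365 days = 3650 h
Energy = 0.012 kW × 3650 h = 43.8 kWh
Cost = 43.8 kWh × $0.11/kWh = $4.82

$4.82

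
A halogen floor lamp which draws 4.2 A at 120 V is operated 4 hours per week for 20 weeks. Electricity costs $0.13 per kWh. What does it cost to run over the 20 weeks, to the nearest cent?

Power = 4.2 A × 120 V = 504 W = 0.504 kW
Runtime = 4 h/week × 20 weeks = 80 h
Energy = 0.504 kW × 80 h = 40.32 kWh
Cost = 40.32 kWh × $0.13/kWh = $5.24

$5.24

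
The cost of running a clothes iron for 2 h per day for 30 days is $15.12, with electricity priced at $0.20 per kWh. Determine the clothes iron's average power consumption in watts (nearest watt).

Energy = $15.12 ÷ $0.20/kWh = 75.6 kWh
Runtime = 2 h/day × 30 days = 60 h
Power = 75.6 kWh ÷ 60 h = 1.26 kW = 1260 W

1260 W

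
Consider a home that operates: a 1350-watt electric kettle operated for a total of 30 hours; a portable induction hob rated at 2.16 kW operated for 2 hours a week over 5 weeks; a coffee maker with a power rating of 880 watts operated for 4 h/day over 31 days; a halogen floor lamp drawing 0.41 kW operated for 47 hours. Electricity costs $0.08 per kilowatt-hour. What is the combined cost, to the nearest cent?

$15.24

electric kettle: 1.35 kW × 30 h = 40.5 kWh
portable induction hob: Runtime = 2 h/week × 5 weeks = 10 h
portable induction hob: 2.16 kW × 10 h = 21.6 kWh
coffee maker: Runtime = 4 h/day × 31 days = 124 h
coffee maker: 0.88 kW × 124 h = 109.12 kWh
halogen floor lamp: 0.41 kW × 47 h = 19.27 kWh
Total energy = 190.49 kWh
Cost = 190.49 × $0.08 = $15.24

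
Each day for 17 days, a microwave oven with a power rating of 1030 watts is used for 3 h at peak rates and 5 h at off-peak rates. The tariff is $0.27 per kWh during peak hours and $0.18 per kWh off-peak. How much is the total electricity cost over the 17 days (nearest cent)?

Peak energy = 1.03 kW × 3 h × 17 = 52.53 kWh
Off-peak energy = 1.03 kW × 5 h × 17 = 87.55 kWh
Cost = 52.53 × $0.27 + 87.55 × $0.18 = $14.1831 + $15.759 = $29.94

$29.94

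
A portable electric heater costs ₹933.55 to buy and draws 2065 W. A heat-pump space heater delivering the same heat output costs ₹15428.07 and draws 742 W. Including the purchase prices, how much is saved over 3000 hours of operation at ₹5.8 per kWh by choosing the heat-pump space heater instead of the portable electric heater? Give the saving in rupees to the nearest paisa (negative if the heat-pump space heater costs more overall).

₹8525.68

portable electric heater: ₹933.55 + (2065/1000) kW × 3000 h × ₹5.8 = ₹933.55 + ₹35931 = ₹36864.55
heat-pump space heater: ₹15428.07 + (742/1000) kW × 3000 h × ₹5.8 = ₹15428.07 + ₹12910.8 = ₹28338.87
Saving = ₹36864.55 − ₹28338.87 = ₹8525.68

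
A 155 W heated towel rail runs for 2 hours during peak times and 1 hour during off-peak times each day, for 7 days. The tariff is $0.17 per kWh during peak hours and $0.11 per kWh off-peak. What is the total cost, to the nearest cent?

$0.49

Peak energy = 0.155 kW × 2 h × 7 = 2.17 kWh
Off-peak energy = 0.155 kW × 1 h × 7 = 1.085 kWh
Cost = 2.17 × $0.17 + 1.085 × $0.11 = $0.3689 + $0.11935 = $0.49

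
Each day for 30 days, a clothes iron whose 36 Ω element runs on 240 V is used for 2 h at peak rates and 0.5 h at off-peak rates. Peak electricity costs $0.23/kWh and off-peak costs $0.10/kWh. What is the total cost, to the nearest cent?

Power = V²/R = 240²/36 = 1600 W = 1.6 kW
Peak energy = 1.6 kW × 2 h × 30 = 96 kWh
Off-peak energy = 1.6 kW × 0.5 h × 30 = 24 kWh
Cost = 96 × $0.23 + 24 × $0.10 = $22.08 + $2.4 = $24.48

$24.48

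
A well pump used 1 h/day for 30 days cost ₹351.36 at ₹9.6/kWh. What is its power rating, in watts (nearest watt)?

1220 W

Energy = ₹351.36 ÷ ₹9.6/kWh = 36.6 kWh
Runtime = 1 h/day × 30 days = 30 h
Power = 36.6 kWh ÷ 30 h = 1.22 kW = 1220 W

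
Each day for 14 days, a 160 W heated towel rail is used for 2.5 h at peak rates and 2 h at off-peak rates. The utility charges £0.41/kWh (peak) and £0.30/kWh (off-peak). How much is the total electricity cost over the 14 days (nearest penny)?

Peak energy = 0.16 kW × 2.5 h × 14 = 5.6 kWh
Off-peak energy = 0.16 kW × 2 h × 14 = 4.48 kWh
Cost = 5.6 × £0.41 + 4.48 × £0.30 = £2.296 + £1.344 = £3.64

£3.64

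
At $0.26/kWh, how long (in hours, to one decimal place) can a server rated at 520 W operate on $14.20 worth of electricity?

Energy available = $14.20 ÷ $0.26/kWh = 54.6154 kWh
Hours = 54.6154 kWh ÷ 0.52 kW = 105.0 h

105.0 h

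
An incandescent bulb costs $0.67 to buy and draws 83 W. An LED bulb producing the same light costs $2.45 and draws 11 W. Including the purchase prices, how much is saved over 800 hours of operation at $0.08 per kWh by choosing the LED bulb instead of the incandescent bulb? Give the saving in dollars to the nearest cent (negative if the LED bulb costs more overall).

incandescent bulb: $0.67 + (83/1000) kW × 800 h × $0.08 = $0.67 + $5.312 = $5.982
LED bulb: $2.45 + (11/1000) kW × 800 h × $0.08 = $2.45 + $0.704 = $3.154
Saving = $5.982 − $3.154 = $2.828 → $2.83

$2.83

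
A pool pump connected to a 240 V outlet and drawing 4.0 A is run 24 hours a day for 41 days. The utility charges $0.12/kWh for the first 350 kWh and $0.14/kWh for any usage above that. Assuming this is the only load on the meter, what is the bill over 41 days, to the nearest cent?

Power = 4.0 A × 240 V = 960 W = 0.96 kW
Runtime = 24 h × 41 = 984 h
Energy = 0.96 kW × 984 h = 944.64 kWh
Tier 1 (0–350 kWh): 350 × $0.12 = $42
Above 350 kWh: 594.64 × $0.14 = $83.2496
Bill = $125.25

$125.25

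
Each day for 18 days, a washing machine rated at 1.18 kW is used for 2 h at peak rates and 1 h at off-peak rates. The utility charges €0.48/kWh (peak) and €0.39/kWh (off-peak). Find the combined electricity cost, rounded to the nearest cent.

Peak energy = 1.18 kW × 2 h × 18 = 42.48 kWh
Off-peak energy = 1.18 kW × 1 h × 18 = 21.24 kWh
Cost = 42.48 × €0.48 + 21.24 × €0.39 = €20.3904 + €8.2836 = €28.67

€28.67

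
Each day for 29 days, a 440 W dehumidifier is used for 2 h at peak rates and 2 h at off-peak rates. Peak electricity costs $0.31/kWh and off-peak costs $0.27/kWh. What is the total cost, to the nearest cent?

Peak energy = 0.44 kW × 2 h × 29 = 25.52 kWh
Off-peak energy = 0.44 kW × 2 h × 29 = 25.52 kWh
Cost = 25.52 × $0.31 + 25.52 × $0.27 = $7.9112 + $6.8904 = $14.80

$14.80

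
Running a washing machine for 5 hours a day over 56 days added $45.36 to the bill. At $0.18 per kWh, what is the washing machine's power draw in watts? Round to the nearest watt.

Energy = $45.36 ÷ $0.18/kWh = 252 kWh
Runtime = 5 h/day × 56 days = 280 h
Power = 252 kWh ÷ 280 h = 0.9 kW = 900 W

900 W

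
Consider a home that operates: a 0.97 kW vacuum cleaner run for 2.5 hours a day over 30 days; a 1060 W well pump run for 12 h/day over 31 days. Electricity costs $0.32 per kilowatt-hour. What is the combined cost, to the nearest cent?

$149.46

vacuum cleaner: Runtime = 2.5 h/day × 30 days = 75 h
vacuum cleaner: 0.97 kW × 75 h = 72.75 kWh
well pump: Runtime = 12 h/day × 31 days = 372 h
well pump: 1.06 kW × 372 h = 394.32 kWh
Total energy = 467.07 kWh
Cost = 467.07 × $0.32 = $149.46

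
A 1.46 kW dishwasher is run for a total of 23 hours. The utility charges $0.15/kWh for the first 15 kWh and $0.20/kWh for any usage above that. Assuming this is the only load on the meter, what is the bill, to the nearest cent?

$5.97

Energy = 1.46 kW × 23 h = 33.58 kWh
Tier 1 (0–15 kWh): 15 × $0.15 = $2.25
Above 15 kWh: 18.58 × $0.20 = $3.716
Bill = $5.97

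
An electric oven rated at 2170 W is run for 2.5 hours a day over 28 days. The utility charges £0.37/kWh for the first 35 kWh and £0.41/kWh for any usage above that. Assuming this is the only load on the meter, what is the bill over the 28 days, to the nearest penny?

£60.88

Runtime = 2.5 h/day × 28 days = 70 h
Energy = 2.17 kW × 70 h = 151.9 kWh
Tier 1 (0–35 kWh): 35 × £0.37 = £12.95
Above 35 kWh: 116.9 × £0.41 = £47.929
Bill = £60.88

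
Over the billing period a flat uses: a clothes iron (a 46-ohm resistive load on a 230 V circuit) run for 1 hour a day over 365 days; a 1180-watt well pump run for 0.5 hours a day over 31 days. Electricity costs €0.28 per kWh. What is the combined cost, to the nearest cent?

clothes iron: Power = V²/R = 230²/46 = 1150 W = 1.15 kW
clothes iron: Runtime = 1 h/day × 365 days = 365 h
clothes iron: 1.15 kW × 365 h = 419.75 kWh
well pump: Runtime = 0.5 h/day × 31 days = 15.5 h
well pump: 1.18 kW × 15.5 h = 18.29 kWh
Total energy = 438.04 kWh
Cost = 438.04 × €0.28 = €122.65

€122.65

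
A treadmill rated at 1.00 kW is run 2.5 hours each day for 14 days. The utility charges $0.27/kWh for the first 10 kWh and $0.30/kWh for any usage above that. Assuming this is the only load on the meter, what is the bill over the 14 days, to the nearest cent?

Runtime = 2.5 h/day × 14 days = 35 h
Energy = 1 kW × 35 h = 35 kWh
Tier 1 (0–10 kWh): 10 × $0.27 = $2.7
Above 10 kWh: 25 × $0.30 = $7.5
Bill = $10.20

$10.20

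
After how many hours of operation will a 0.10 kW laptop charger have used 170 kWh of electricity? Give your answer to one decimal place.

1700.0 h

Hours = 170 kWh ÷ 0.1 kW = 1700.0 h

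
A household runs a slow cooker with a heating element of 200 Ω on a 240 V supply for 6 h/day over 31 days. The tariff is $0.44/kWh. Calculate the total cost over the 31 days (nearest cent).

$23.57

Power = V²/R = 240²/200 = 288 W = 0.288 kW
Runtime = 6 h/day × 31 days = 186 h
Energy = 0.288 kW × 186 h = 53.568 kWh
Cost = 53.568 kWh × $0.44/kWh = $23.57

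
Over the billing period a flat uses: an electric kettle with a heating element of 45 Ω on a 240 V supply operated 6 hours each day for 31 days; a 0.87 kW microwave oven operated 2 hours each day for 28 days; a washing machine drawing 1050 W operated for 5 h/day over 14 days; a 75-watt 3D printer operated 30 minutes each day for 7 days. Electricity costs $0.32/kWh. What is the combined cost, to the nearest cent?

electric kettle: Power = V²/R = 240²/45 = 1280 W = 1.28 kW
electric kettle: Runtime = 6 h/day × 31 days = 186 h
electric kettle: 1.28 kW × 186 h = 238.08 kWh
microwave oven: Runtime = 2 h/day × 28 days = 56 h
microwave oven: 0.87 kW × 56 h = 48.72 kWh
washing machine: Runtime = 5 h/day × 14 days = 70 h
washing machine: 1.05 kW × 70 h = 73.5 kWh
3D printer: Runtime = 30 min × 7 = 210 min = 3.5 h
3D printer: 0.075 kW × 3.5 h = 0.2625 kWh
Total energy = 360.5625 kWh
Cost = 360.5625 × $0.32 = $115.38

$115.38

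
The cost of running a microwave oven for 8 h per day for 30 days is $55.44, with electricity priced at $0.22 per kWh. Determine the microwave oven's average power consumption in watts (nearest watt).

Energy = $55.44 ÷ $0.22/kWh = 252 kWh
Runtime = 8 h/day × 30 days = 240 h
Power = 252 kWh ÷ 240 h = 1.05 kW = 1050 W

1050 W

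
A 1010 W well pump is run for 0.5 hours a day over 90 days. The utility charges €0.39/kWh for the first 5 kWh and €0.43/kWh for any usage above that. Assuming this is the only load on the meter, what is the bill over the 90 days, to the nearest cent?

Runtime = 0.5 h/day × 90 days = 45 h
Energy = 1.01 kW × 45 h = 45.45 kWh
Tier 1 (0–5 kWh): 5 × €0.39 = €1.95
Above 5 kWh: 40.45 × €0.43 = €17.3935
Bill = €19.34

€19.34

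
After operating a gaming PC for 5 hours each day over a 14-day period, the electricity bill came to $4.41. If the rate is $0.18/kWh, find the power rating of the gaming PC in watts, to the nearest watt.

Energy = $4.41 ÷ $0.18/kWh = 24.5 kWh
Runtime = 5 h/day × 14 days = 70 h
Power = 24.5 kWh ÷ 70 h = 0.35 kW = 350 W

350 W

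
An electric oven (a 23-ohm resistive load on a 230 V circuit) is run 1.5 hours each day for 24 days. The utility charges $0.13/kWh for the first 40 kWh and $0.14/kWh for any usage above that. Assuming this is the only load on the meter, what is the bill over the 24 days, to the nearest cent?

$11.19

Power = V²/R = 230²/23 = 2300 W = 2.3 kW
Runtime = 1.5 h/day × 24 days = 36 h
Energy = 2.3 kW × 36 h = 82.8 kWh
Tier 1 (0–40 kWh): 40 × $0.13 = $5.2
Above 40 kWh: 42.8 × $0.14 = $5.992
Bill = $11.19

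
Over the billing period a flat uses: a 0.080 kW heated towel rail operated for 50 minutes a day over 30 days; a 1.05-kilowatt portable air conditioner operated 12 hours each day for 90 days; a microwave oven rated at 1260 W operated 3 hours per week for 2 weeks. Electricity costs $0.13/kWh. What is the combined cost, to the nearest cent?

$148.66

heated towel rail: Runtime = 50 min × 30 = 1500 min = 25 h
heated towel rail: 0.08 kW × 25 h = 2 kWh
portable air conditioner: Runtime = 12 h/day × 90 days = 1080 h
portable air conditioner: 1.05 kW × 1080 h = 1134 kWh
microwave oven: Runtime = 3 h/week × 2 weeks = 6 h
microwave oven: 1.26 kW × 6 h = 7.56 kWh
Total energy = 1143.56 kWh
Cost = 1143.56 × $0.13 = $148.66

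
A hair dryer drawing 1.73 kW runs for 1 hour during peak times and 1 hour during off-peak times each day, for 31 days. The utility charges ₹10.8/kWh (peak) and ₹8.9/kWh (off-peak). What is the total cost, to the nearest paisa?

Peak energy = 1.73 kW × 1 h × 31 = 53.63 kWh
Off-peak energy = 1.73 kW × 1 h × 31 = 53.63 kWh
Cost = 53.63 × ₹10.8 + 53.63 × ₹8.9 = ₹579.204 + ₹477.307 = ₹1056.51

₹1056.51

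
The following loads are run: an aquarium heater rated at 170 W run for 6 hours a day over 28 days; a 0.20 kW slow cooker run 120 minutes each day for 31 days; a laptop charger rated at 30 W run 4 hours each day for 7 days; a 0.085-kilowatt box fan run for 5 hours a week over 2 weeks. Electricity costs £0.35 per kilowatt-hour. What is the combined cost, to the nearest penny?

aquarium heater: Runtime = 6 h/day × 28 days = 168 h
aquarium heater: 0.17 kW × 168 h = 28.56 kWh
slow cooker: Runtime = 120 min × 31 = 3720 min = 62 h
slow cooker: 0.2 kW × 62 h = 12.4 kWh
laptop charger: Runtime = 4 h/day × 7 days = 28 h
laptop charger: 0.03 kW × 28 h = 0.84 kWh
box fan: Runtime = 5 h/week × 2 weeks = 10 h
box fan: 0.085 kW × 10 h = 0.85 kWh
Total energy = 42.65 kWh
Cost = 42.65 × £0.35 = £14.93

£14.93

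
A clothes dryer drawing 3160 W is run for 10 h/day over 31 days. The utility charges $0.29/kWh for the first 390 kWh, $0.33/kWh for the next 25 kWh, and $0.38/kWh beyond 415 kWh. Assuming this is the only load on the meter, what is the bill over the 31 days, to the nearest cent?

$335.90

Runtime = 10 h/day × 31 days = 310 h
Energy = 3.16 kW × 310 h = 979.6 kWh
Tier 1 (0–390 kWh): 390 × $0.29 = $113.1
Tier 2 (390–415 kWh): 25 × $0.33 = $8.25
Above 415 kWh: 564.6 × $0.38 = $214.548
Bill = $335.90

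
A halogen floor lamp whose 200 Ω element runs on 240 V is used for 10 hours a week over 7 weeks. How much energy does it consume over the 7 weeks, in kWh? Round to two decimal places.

20.16 kWh

Power = V²/R = 240²/200 = 288 W = 0.288 kW
Runtime = 10 h/week × 7 weeks = 70 h
Energy = 0.288 kW × 70 h = 20.16 kWh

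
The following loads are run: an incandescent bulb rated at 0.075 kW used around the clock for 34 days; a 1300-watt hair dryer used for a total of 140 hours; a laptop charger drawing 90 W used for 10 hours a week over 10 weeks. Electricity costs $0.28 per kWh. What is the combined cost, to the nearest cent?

incandescent bulb: Runtime = 24 h × 34 = 816 h
incandescent bulb: 0.075 kW × 816 h = 61.2 kWh
hair dryer: 1.3 kW × 140 h = 182 kWh
laptop charger: Runtime = 10 h/week × 10 weeks = 100 h
laptop charger: 0.09 kW × 100 h = 9 kWh
Total energy = 252.2 kWh
Cost = 252.2 × $0.28 = $70.62

$70.62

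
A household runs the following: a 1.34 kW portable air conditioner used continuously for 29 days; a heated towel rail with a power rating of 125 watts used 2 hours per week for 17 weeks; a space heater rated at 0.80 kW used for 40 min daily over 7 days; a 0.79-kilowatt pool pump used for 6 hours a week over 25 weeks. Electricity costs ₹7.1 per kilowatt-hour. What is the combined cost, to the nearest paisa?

₹7519.78

portable air conditioner: Runtime = 24 h × 29 = 696 h
portable air conditioner: 1.34 kW × 696 h = 932.64 kWh
heated towel rail: Runtime = 2 h/week × 17 weeks = 34 h
heated towel rail: 0.125 kW × 34 h = 4.25 kWh
space heater: Runtime = 40 min × 7 = 280 min = 4.666666… h
space heater: 0.8 kW × 4.666666… h = 3.733333… kWh
pool pump: Runtime = 6 h/week × 25 weeks = 150 h
pool pump: 0.79 kW × 150 h = 118.5 kWh
Total energy = 1059.123333… kWh
Cost = 1059.123333… × ₹7.1 = ₹7519.78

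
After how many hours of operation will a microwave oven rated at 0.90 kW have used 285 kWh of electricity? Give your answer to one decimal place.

Hours = 285 kWh ÷ 0.9 kW = 316.7 h

316.7 h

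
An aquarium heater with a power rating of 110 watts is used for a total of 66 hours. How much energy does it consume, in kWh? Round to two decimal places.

7.26 kWh

Energy = 0.11 kW × 66 h = 7.26 kWh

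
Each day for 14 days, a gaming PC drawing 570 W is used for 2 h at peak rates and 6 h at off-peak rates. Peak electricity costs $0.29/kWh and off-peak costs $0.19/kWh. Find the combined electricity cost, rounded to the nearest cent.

$13.73

Peak energy = 0.57 kW × 2 h × 14 = 15.96 kWh
Off-peak energy = 0.57 kW × 6 h × 14 = 47.88 kWh
Cost = 15.96 × $0.29 + 47.88 × $0.19 = $4.6284 + $9.0972 = $13.73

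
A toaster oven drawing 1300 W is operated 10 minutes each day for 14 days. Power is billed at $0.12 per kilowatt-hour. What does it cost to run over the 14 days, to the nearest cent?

Runtime = 10 min × 14 = 140 min = 2.333333… h
Energy = 1.3 kW × 2.333333… h = 3.033333… kWh
Cost = 3.033333… kWh × $0.12/kWh = $0.36

$0.36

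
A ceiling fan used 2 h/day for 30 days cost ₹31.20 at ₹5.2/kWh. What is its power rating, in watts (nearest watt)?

Energy = ₹31.20 ÷ ₹5.2/kWh = 6 kWh
Runtime = 2 h/day × 30 days = 60 h
Power = 6 kWh ÷ 60 h = 0.1 kW = 100 W

100 W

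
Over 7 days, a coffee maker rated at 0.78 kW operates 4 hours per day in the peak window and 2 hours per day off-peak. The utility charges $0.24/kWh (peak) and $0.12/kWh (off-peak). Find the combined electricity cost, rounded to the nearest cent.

Peak energy = 0.78 kW × 4 h × 7 = 21.84 kWh
Off-peak energy = 0.78 kW × 2 h × 7 = 10.92 kWh
Cost = 21.84 × $0.24 + 10.92 × $0.12 = $5.2416 + $1.3104 = $6.55

$6.55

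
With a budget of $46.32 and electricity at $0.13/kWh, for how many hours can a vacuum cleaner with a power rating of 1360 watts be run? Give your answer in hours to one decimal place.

Energy available = $46.32 ÷ $0.13/kWh = 356.3077 kWh
Hours = 356.3077 kWh ÷ 1.36 kW = 262.0 h

262.0 h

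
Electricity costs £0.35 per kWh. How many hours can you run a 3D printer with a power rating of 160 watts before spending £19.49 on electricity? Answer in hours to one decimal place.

348.0 h

Energy available = £19.49 ÷ £0.35/kWh = 55.6857 kWh
Hours = 55.6857 kWh ÷ 0.16 kW = 348.0 h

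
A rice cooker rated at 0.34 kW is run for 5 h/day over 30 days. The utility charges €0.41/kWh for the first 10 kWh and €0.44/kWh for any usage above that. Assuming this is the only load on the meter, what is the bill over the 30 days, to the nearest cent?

€22.14

Runtime = 5 h/day × 30 days = 150 h
Energy = 0.34 kW × 150 h = 51 kWh
Tier 1 (0–10 kWh): 10 × €0.41 = €4.1
Above 10 kWh: 41 × €0.44 = €18.04
Bill = €22.14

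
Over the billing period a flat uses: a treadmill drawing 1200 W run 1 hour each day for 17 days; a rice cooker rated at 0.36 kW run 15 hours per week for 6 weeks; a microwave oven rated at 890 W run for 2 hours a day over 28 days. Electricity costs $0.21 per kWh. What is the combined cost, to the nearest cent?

treadmill: Runtime = 1 h/day × 17 days = 17 h
treadmill: 1.2 kW × 17 h = 20.4 kWh
rice cooker: Runtime = 15 h/week × 6 weeks = 90 h
rice cooker: 0.36 kW × 90 h = 32.4 kWh
microwave oven: Runtime = 2 h/day × 28 days = 56 h
microwave oven: 0.89 kW × 56 h = 49.84 kWh
Total energy = 102.64 kWh
Cost = 102.64 × $0.21 = $21.55

$21.55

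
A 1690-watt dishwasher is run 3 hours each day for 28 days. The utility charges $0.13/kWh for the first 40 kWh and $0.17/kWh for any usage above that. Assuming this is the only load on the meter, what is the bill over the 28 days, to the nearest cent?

Runtime = 3 h/day × 28 days = 84 h
Energy = 1.69 kW × 84 h = 141.96 kWh
Tier 1 (0–40 kWh): 40 × $0.13 = $5.2
Above 40 kWh: 101.96 × $0.17 = $17.3332
Bill = $22.53

$22.53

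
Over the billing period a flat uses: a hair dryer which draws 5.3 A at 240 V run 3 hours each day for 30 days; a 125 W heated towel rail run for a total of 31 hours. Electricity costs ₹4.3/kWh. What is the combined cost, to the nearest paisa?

₹508.93

hair dryer: Power = 5.3 A × 240 V = 1272 W = 1.272 kW
hair dryer: Runtime = 3 h/day × 30 days = 90 h
hair dryer: 1.272 kW × 90 h = 114.48 kWh
heated towel rail: 0.125 kW × 31 h = 3.875 kWh
Total energy = 118.355 kWh
Cost = 118.355 × ₹4.3 = ₹508.93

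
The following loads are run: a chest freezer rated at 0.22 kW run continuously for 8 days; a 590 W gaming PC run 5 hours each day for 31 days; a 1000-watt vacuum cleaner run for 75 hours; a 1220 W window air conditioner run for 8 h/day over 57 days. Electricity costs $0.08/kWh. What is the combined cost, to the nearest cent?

chest freezer: Runtime = 24 h × 8 = 192 h
chest freezer: 0.22 kW × 192 h = 42.24 kWh
gaming PC: Runtime = 5 h/day × 31 days = 155 h
gaming PC: 0.59 kW × 155 h = 91.45 kWh
vacuum cleaner: 1 kW × 75 h = 75 kWh
window air conditioner: Runtime = 8 h/day × 57 days = 456 h
window air conditioner: 1.22 kW × 456 h = 556.32 kWh
Total energy = 765.01 kWh
Cost = 765.01 × $0.08 = $61.20

$61.20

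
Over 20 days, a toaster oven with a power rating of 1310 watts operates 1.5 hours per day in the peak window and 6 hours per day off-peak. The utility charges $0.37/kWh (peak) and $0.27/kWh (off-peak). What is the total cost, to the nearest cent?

$56.99

Peak energy = 1.31 kW × 1.5 h × 20 = 39.3 kWh
Off-peak energy = 1.31 kW × 6 h × 20 = 157.2 kWh
Cost = 39.3 × $0.37 + 157.2 × $0.27 = $14.541 + $42.444 = $56.99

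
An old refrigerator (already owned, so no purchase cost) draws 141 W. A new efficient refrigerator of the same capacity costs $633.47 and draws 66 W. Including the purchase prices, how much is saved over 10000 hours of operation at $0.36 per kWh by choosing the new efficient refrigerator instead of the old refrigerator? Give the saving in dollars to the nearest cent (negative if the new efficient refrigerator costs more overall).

-$363.47

old refrigerator: $0.00 + (141/1000) kW × 10000 h × $0.36 = $0.00 + $507.6 = $507.6
new efficient refrigerator: $633.47 + (66/1000) kW × 10000 h × $0.36 = $633.47 + $237.6 = $871.07
Saving = $507.6 − $871.07 = −$363.47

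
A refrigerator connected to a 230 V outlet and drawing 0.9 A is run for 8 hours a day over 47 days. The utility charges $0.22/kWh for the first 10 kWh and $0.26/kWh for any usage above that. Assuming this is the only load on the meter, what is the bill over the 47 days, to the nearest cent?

$19.84

Power = 0.9 A × 230 V = 207 W = 0.207 kW
Runtime = 8 h/day × 47 days = 376 h
Energy = 0.207 kW × 376 h = 77.832 kWh
Tier 1 (0–10 kWh): 10 × $0.22 = $2.2
Above 10 kWh: 67.832 × $0.26 = $17.63632
Bill = $19.84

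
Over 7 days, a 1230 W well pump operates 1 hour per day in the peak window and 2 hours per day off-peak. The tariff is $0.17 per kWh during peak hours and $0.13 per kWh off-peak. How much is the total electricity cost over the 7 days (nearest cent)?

Peak energy = 1.23 kW × 1 h × 7 = 8.61 kWh
Off-peak energy = 1.23 kW × 2 h × 7 = 17.22 kWh
Cost = 8.61 × $0.17 + 17.22 × $0.13 = $1.4637 + $2.2386 = $3.70

$3.70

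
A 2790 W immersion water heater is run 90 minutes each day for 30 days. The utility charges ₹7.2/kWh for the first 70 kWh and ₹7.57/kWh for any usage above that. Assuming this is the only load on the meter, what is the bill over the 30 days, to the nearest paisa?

₹924.51

Runtime = 90 min × 30 = 2700 min = 45 h
Energy = 2.79 kW × 45 h = 125.55 kWh
Tier 1 (0–70 kWh): 70 × ₹7.2 = ₹504
Above 70 kWh: 55.55 × ₹7.57 = ₹420.5135
Bill = ₹924.51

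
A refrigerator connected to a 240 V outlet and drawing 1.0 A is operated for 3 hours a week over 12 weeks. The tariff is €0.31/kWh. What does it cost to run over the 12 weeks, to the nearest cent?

€2.68

Power = 1.0 A × 240 V = 240 W = 0.24 kW
Runtime = 3 h/week × 12 weeks = 36 h
Energy = 0.24 kW × 36 h = 8.64 kWh
Cost = 8.64 kWh × €0.31/kWh = €2.68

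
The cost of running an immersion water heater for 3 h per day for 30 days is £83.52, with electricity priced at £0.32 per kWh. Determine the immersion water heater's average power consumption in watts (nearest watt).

2900 W

Energy = £83.52 ÷ £0.32/kWh = 261 kWh
Runtime = 3 h/day × 30 days = 90 h
Power = 261 kWh ÷ 90 h = 2.9 kW = 2900 W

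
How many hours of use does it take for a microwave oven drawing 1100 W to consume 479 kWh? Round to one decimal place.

Hours = 479 kWh ÷ 1.1 kW = 435.5 h

435.5 h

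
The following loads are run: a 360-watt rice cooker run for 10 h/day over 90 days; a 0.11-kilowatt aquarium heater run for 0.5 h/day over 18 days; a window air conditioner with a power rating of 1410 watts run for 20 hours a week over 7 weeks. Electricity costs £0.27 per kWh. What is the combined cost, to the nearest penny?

rice cooker: Runtime = 10 h/day × 90 days = 900 h
rice cooker: 0.36 kW × 900 h = 324 kWh
aquarium heater: Runtime = 0.5 h/day × 18 days = 9 h
aquarium heater: 0.11 kW × 9 h = 0.99 kWh
window air conditioner: Runtime = 20 h/week × 7 weeks = 140 h
window air conditioner: 1.41 kW × 140 h = 197.4 kWh
Total energy = 522.39 kWh
Cost = 522.39 × £0.27 = £141.05

£141.05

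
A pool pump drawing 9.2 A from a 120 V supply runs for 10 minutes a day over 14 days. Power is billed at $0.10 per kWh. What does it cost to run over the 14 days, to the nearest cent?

Power = 9.2 A × 120 V = 1104 W = 1.104 kW
Runtime = 10 min × 14 = 140 min = 2.333333… h
Energy = 1.104 kW × 2.333333… h = 2.576 kWh
Cost = 2.576 kWh × $0.10/kWh = $0.26

$0.26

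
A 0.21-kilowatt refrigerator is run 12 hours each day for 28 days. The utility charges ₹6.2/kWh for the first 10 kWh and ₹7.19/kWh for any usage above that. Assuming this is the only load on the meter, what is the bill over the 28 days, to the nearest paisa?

Runtime = 12 h/day × 28 days = 336 h
Energy = 0.21 kW × 336 h = 70.56 kWh
Tier 1 (0–10 kWh): 10 × ₹6.2 = ₹62
Above 10 kWh: 60.56 × ₹7.19 = ₹435.4264
Bill = ₹497.43

₹497.43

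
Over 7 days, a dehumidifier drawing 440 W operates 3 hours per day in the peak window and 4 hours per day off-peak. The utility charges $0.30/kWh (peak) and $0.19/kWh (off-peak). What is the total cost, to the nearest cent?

Peak energy = 0.44 kW × 3 h × 7 = 9.24 kWh
Off-peak energy = 0.44 kW × 4 h × 7 = 12.32 kWh
Cost = 9.24 × $0.30 + 12.32 × $0.19 = $2.772 + $2.3408 = $5.11

$5.11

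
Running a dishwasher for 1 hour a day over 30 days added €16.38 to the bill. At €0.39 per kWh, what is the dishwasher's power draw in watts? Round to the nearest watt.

1400 W

Energy = €16.38 ÷ €0.39/kWh = 42 kWh
Runtime = 1 h/day × 30 days = 30 h
Power = 42 kWh ÷ 30 h = 1.4 kW = 1400 W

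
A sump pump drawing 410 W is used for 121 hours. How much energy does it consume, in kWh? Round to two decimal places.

49.61 kWh

Energy = 0.41 kW × 121 h = 49.61 kWh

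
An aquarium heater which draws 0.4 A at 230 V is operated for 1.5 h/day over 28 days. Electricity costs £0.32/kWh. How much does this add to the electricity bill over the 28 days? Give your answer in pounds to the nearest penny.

£1.24

Power = 0.4 A × 230 V = 92 W = 0.092 kW
Runtime = 1.5 h/day × 28 days = 42 h
Energy = 0.092 kW × 42 h = 3.864 kWh
Cost = 3.864 kWh × £0.32/kWh = £1.24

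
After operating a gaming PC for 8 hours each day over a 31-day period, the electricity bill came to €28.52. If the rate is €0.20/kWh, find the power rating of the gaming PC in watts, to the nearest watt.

575 W

Energy = €28.52 ÷ €0.20/kWh = 142.6 kWh
Runtime = 8 h/day × 31 days = 248 h
Power = 142.6 kWh ÷ 248 h = 0.575 kW = 575 W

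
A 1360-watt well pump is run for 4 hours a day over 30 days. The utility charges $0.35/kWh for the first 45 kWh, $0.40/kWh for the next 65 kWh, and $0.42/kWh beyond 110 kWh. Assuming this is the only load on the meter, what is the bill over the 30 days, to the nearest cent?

$64.09

Runtime = 4 h/day × 30 days = 120 h
Energy = 1.36 kW × 120 h = 163.2 kWh
Tier 1 (0–45 kWh): 45 × $0.35 = $15.75
Tier 2 (45–110 kWh): 65 × $0.40 = $26
Above 110 kWh: 53.2 × $0.42 = $22.344
Bill = $64.09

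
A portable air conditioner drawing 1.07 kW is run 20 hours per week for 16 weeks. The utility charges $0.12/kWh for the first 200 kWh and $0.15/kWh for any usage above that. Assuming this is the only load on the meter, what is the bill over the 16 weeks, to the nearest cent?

Runtime = 20 h/week × 16 weeks = 320 h
Energy = 1.07 kW × 320 h = 342.4 kWh
Tier 1 (0–200 kWh): 200 × $0.12 = $24
Above 200 kWh: 142.4 × $0.15 = $21.36
Bill = $45.36

$45.36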